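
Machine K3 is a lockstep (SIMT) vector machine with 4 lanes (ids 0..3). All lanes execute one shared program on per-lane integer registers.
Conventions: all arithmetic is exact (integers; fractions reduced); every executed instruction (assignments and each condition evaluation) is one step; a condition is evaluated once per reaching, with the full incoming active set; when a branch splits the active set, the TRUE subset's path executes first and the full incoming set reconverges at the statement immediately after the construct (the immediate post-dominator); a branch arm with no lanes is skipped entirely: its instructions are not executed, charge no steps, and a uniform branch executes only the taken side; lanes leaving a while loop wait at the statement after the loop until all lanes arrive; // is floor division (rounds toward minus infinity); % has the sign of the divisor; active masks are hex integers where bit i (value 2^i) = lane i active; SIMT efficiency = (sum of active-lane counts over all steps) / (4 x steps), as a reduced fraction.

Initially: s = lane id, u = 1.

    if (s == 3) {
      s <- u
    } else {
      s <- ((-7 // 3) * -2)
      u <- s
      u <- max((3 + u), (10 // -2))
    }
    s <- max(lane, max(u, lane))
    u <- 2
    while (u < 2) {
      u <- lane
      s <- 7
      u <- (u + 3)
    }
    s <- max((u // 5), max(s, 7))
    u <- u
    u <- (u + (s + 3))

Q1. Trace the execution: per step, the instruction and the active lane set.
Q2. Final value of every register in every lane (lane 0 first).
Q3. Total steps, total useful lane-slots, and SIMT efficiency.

step 0: eval (s == 3)                0xf
step 1: s <- u                       0x8
step 2: s <- ((-7 // 3) * -2)        0x7
step 3: u <- s                       0x7
step 4: u <- max((3 + u), (10 // -2)) 0x7
step 5: s <- max(lane, max(u, lane)) 0xf
step 6: u <- 2                       0xf
step 7: eval (u < 2)                 0xf
step 8: s <- max((u // 5), max(s, 7)) 0xf
step 9: u <- u                       0xf
step 10: u <- (u + (s + 3))           0xf

Answer: 11 steps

s: 9,9,9,7
u: 14,14,14,12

steps = 11; useful = 38; efficiency = 38/44 = 19/22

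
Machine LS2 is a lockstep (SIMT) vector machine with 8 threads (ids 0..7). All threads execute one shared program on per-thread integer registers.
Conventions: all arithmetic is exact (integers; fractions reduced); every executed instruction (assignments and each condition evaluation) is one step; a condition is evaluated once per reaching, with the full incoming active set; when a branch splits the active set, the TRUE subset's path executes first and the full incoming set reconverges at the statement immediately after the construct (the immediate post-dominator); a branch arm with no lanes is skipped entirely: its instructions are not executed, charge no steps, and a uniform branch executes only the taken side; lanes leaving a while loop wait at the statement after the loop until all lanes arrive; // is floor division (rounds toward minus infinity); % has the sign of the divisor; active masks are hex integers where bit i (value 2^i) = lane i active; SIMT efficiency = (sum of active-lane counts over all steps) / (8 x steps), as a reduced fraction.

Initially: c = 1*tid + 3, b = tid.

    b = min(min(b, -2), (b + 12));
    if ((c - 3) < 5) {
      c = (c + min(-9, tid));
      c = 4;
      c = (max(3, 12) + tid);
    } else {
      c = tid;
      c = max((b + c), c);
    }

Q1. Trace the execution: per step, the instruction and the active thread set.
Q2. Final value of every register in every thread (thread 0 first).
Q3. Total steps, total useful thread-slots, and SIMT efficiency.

step 0: b <- min(min(b, -2), (b + 12)) 0xff
step 1: eval ((c - 3) < 5)           0xff
step 2: c <- (c + min(-9, tid))      0x1f
step 3: c <- 4                       0x1f
step 4: c <- (max(3, 12) + tid)      0x1f
step 5: c <- tid                     0xe0
step 6: c <- max((b + c), c)         0xe0

Answer: 7 steps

c: 12,13,14,15,16,5,6,7
b: -2,-2,-2,-2,-2,-2,-2,-2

steps = 7; useful = 37; efficiency = 37/56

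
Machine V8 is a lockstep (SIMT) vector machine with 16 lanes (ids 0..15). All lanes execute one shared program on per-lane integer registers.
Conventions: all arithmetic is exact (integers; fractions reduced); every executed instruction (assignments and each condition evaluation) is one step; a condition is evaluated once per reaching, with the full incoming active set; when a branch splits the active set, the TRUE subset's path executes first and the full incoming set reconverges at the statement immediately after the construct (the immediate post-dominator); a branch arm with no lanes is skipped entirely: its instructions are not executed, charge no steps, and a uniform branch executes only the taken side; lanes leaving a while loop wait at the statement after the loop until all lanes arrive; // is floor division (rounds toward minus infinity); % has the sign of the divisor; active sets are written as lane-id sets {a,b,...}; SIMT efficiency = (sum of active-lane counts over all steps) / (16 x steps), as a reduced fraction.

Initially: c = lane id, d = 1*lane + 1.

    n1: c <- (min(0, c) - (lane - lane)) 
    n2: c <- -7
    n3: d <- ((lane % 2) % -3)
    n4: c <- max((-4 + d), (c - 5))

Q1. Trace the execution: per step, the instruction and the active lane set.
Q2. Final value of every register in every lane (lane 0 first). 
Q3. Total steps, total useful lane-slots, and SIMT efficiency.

step 0: c <- (min(0, c) - (lane - lane)) {0,1,2,3,4,5,6,7,8,9,10,11,12,13,14,15}
step 1: c <- -7                      {0,1,2,3,4,5,6,7,8,9,10,11,12,13,14,15}
step 2: d <- ((lane % 2) % -3)       {0,1,2,3,4,5,6,7,8,9,10,11,12,13,14,15}
step 3: c <- max((-4 + d), (c - 5))  {0,1,2,3,4,5,6,7,8,9,10,11,12,13,14,15}

Answer: 4 steps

c: -4,-6,-4,-6,-4,-6,-4,-6,-4,-6,-4,-6,-4,-6,-4,-6
d: 0,-2,0,-2,0,-2,0,-2,0,-2,0,-2,0,-2,0,-2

steps = 4; useful = 64; efficiency = 64/64 = 1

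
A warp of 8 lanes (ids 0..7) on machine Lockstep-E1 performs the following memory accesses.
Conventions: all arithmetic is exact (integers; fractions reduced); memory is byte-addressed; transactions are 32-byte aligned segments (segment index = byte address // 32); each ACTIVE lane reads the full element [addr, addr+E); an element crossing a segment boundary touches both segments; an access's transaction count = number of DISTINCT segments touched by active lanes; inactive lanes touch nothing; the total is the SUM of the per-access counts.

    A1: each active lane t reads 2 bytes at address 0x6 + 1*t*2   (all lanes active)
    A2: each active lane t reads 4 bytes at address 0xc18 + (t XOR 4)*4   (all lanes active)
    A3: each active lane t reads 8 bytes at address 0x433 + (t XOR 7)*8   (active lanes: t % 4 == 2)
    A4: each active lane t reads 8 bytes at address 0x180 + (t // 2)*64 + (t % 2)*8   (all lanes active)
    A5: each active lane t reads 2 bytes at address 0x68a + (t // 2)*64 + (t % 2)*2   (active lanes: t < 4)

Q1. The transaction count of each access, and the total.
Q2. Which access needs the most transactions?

A1: 1 transaction
A2: 2 transactions
A3: 3 transactions
A4: 4 transactions
A5: 2 transactions

Answer: 1,2,3,4,2; total 12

Answer: A4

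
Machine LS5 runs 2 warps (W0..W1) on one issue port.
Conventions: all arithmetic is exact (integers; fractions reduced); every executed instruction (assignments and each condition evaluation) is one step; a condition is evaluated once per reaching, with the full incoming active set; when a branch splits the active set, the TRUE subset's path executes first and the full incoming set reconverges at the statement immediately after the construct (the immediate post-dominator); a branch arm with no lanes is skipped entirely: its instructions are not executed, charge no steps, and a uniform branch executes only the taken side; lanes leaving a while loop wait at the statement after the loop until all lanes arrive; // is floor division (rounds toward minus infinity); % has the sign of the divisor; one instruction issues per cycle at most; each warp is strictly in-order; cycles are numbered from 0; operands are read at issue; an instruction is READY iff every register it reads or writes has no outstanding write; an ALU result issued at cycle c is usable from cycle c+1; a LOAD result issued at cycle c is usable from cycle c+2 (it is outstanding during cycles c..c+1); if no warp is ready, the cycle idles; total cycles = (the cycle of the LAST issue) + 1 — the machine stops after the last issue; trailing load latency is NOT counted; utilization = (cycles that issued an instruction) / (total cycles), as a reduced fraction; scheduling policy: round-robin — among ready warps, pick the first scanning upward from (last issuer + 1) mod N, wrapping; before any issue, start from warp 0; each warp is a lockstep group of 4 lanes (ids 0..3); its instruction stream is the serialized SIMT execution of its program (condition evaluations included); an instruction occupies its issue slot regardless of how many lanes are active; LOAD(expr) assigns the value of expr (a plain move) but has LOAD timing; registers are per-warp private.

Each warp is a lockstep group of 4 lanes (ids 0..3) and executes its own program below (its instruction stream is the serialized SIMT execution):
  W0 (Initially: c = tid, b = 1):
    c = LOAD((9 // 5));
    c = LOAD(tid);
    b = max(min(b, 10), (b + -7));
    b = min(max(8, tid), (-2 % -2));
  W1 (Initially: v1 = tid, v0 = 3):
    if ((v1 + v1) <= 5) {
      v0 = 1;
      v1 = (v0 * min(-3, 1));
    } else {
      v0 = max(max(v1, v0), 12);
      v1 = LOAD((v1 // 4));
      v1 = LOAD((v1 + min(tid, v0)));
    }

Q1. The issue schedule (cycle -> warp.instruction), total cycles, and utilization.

cycle 0: W0.I0
cycle 1: W1.I0
cycle 2: W0.I1
cycle 3: W1.I1
cycle 4: W0.I2
cycle 5: W1.I2
cycle 6: W0.I3
cycle 7: W1.I3
cycle 8: W1.I4
cycle 9: idle
cycle 10: W1.I5

Answer: 11 cycles, utilization 10/11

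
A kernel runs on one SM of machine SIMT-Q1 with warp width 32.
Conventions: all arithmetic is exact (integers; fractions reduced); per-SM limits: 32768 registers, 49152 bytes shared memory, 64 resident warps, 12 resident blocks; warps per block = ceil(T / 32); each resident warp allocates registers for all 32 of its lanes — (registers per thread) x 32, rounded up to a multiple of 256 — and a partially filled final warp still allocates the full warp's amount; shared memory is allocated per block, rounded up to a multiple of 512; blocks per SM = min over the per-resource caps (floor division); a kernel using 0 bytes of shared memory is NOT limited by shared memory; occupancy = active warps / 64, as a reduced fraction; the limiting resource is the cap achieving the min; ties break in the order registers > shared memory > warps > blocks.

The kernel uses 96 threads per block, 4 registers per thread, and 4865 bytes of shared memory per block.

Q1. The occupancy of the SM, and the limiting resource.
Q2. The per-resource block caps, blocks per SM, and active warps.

Answer: occupancy 27/64, limited by shared memory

registers: 42 blocks
shared memory: 9 blocks
warps: 21 blocks
blocks: 12 blocks

Answer: 9 blocks, 27 active warps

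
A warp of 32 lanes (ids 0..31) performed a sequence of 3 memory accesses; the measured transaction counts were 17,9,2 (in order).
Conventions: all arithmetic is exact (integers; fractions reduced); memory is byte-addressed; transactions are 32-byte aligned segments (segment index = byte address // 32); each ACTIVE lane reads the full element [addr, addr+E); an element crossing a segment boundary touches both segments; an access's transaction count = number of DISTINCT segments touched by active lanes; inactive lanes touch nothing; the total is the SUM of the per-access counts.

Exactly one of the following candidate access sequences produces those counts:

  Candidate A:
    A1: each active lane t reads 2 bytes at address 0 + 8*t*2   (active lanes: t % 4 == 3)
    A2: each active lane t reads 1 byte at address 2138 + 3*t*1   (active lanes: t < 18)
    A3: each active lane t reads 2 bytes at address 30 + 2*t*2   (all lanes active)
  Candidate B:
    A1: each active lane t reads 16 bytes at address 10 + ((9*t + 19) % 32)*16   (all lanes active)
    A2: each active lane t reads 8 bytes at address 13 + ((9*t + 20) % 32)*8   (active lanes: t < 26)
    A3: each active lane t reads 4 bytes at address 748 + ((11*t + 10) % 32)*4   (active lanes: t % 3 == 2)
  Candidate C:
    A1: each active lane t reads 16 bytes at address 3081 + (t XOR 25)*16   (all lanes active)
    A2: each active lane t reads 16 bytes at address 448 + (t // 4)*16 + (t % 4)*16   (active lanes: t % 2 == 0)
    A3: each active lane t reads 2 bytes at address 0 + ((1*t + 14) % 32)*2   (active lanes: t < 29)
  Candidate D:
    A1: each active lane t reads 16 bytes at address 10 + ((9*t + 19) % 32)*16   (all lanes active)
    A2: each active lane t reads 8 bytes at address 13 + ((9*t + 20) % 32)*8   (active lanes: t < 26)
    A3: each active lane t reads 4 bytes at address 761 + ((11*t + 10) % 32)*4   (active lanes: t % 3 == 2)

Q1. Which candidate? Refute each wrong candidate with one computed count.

A: A1 gives 8 transactions, not 17
C: A2 gives 5 transactions, not 9
D: A3 gives 3 transactions, not 2
B: all counts match (17,9,2)

Answer: B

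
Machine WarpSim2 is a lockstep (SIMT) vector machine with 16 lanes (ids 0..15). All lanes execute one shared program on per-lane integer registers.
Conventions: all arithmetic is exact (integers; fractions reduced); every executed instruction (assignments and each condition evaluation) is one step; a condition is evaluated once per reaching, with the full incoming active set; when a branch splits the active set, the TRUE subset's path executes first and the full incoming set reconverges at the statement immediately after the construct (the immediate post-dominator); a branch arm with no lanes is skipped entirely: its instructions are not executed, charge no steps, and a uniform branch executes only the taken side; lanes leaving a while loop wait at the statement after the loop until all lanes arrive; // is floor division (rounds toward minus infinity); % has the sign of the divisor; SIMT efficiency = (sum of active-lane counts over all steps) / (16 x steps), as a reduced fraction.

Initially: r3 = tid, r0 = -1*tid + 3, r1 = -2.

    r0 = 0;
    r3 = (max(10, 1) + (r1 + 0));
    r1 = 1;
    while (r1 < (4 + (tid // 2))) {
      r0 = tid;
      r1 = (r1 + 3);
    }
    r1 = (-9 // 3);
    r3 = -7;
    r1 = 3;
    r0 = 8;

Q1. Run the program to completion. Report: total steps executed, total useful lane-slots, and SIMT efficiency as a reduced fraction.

Answer: 20 steps, 248 useful, 31/40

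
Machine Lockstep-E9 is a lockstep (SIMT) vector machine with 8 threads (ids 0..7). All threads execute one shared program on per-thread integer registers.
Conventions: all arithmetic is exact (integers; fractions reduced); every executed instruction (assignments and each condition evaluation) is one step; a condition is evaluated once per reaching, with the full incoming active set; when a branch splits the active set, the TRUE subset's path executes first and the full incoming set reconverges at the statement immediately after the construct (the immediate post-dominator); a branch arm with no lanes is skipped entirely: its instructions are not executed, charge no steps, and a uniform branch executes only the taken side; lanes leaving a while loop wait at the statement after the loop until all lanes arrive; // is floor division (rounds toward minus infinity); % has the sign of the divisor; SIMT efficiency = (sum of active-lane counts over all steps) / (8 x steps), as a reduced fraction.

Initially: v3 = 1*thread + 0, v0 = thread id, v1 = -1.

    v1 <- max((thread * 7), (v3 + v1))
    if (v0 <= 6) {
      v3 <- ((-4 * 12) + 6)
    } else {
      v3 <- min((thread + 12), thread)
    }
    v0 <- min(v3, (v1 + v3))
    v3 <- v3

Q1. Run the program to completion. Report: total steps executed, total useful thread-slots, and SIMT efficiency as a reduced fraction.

Answer: 6 steps, 40 useful, 5/6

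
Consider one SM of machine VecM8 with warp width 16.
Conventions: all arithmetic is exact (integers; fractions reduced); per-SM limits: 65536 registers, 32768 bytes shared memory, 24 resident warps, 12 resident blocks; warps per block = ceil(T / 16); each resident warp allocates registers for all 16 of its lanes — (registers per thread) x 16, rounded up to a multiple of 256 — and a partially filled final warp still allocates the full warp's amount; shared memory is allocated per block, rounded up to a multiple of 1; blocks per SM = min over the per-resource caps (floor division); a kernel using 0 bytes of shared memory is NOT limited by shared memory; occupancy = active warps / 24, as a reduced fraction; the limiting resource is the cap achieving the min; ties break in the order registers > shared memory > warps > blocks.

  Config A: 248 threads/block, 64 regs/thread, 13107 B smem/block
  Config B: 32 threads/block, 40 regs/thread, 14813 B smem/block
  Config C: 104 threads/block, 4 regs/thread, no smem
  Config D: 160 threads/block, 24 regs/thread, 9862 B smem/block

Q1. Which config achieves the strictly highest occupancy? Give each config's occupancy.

occupancies: A 2/3, B 1/6, C 7/8, D 5/6

Answer: C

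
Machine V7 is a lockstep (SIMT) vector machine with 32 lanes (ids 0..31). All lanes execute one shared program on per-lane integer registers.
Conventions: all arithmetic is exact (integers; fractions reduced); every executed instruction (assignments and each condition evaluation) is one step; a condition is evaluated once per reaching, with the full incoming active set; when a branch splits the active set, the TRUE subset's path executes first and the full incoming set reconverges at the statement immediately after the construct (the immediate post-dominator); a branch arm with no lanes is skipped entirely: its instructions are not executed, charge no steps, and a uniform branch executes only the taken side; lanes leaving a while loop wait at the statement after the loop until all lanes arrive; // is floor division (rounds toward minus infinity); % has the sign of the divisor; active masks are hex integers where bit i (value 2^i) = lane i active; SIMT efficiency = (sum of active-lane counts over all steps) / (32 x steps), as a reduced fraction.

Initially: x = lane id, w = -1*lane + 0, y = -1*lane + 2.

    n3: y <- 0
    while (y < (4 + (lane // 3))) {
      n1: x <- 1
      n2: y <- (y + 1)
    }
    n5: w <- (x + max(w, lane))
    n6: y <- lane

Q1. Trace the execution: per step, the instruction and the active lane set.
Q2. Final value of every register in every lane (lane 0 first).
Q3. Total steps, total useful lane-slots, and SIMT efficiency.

step 0: y <- 0                       0xffffffff
step 1: eval (y < (4 + (lane // 3))) 0xffffffff
step 2: x <- 1                       0xffffffff
step 3: y <- (y + 1)                 0xffffffff
step 4: eval (y < (4 + (lane // 3))) 0xffffffff
step 5: x <- 1                       0xffffffff
step 6: y <- (y + 1)                 0xffffffff
step 7: eval (y < (4 + (lane // 3))) 0xffffffff
step 8: x <- 1                       0xffffffff
step 9: y <- (y + 1)                 0xffffffff
step 10: eval (y < (4 + (lane // 3))) 0xffffffff
step 11: x <- 1                       0xffffffff
step 12: y <- (y + 1)                 0xffffffff
step 13: eval (y < (4 + (lane // 3))) 0xffffffff
step 14: x <- 1                       0xfffffff8
step 15: y <- (y + 1)                 0xfffffff8
step 16: eval (y < (4 + (lane // 3))) 0xfffffff8
step 17: x <- 1                       0xffffffc0
step 18: y <- (y + 1)                 0xffffffc0
step 19: eval (y < (4 + (lane // 3))) 0xffffffc0
step 20: x <- 1                       0xfffffe00
step 21: y <- (y + 1)                 0xfffffe00
step 22: eval (y < (4 + (lane // 3))) 0xfffffe00
step 23: x <- 1                       0xfffff000
step 24: y <- (y + 1)                 0xfffff000
step 25: eval (y < (4 + (lane // 3))) 0xfffff000
step 26: x <- 1                       0xffff8000
step 27: y <- (y + 1)                 0xffff8000
step 28: eval (y < (4 + (lane // 3))) 0xffff8000
step 29: x <- 1                       0xfffc0000
step 30: y <- (y + 1)                 0xfffc0000
step 31: eval (y < (4 + (lane // 3))) 0xfffc0000
step 32: x <- 1                       0xffe00000
step 33: y <- (y + 1)                 0xffe00000
step 34: eval (y < (4 + (lane // 3))) 0xffe00000
step 35: x <- 1                       0xff000000
step 36: y <- (y + 1)                 0xff000000
step 37: eval (y < (4 + (lane // 3))) 0xff000000
step 38: x <- 1                       0xf8000000
step 39: y <- (y + 1)                 0xf8000000
step 40: eval (y < (4 + (lane // 3))) 0xf8000000
step 41: x <- 1                       0xc0000000
step 42: y <- (y + 1)                 0xc0000000
step 43: eval (y < (4 + (lane // 3))) 0xc0000000
step 44: w <- (x + max(w, lane))      0xffffffff
step 45: y <- lane                    0xffffffff

Answer: 46 steps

x: 1,1,1,1,1,1,1,1,1,1,1,1,1,1,1,1,1,1,1,1,1,1,1,1,1,1,1,1,1,1,1,1
w: 1,2,3,4,5,6,7,8,9,10,11,12,13,14,15,16,17,18,19,20,21,22,23,24,25,26,27,28,29,30,31,32
y: 0,1,2,3,4,5,6,7,8,9,10,11,12,13,14,15,16,17,18,19,20,21,22,23,24,25,26,27,28,29,30,31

steps = 46; useful = 977; efficiency = 977/1472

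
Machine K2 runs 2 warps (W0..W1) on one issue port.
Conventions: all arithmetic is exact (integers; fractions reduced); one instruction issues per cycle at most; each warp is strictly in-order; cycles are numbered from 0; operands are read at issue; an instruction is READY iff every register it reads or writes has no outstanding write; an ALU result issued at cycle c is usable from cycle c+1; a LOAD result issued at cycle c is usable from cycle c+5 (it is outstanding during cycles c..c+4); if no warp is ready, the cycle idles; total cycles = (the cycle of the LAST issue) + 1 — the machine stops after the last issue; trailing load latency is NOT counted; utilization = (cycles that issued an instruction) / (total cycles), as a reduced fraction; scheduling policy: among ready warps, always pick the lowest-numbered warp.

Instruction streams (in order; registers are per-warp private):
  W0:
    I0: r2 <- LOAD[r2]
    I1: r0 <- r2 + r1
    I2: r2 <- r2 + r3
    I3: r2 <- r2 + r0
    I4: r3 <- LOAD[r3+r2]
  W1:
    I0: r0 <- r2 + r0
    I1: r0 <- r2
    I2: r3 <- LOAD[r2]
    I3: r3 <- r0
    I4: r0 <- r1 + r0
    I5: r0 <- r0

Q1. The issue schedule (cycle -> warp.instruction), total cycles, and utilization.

cycle 0: W0.I0
cycle 1: W1.I0
cycle 2: W1.I1
cycle 3: W1.I2
cycle 4: idle
cycle 5: W0.I1
cycle 6: W0.I2
cycle 7: W0.I3
cycle 8: W0.I4
cycle 9: W1.I3
cycle 10: W1.I4
cycle 11: W1.I5

Answer: 12 cycles, utilization 11/12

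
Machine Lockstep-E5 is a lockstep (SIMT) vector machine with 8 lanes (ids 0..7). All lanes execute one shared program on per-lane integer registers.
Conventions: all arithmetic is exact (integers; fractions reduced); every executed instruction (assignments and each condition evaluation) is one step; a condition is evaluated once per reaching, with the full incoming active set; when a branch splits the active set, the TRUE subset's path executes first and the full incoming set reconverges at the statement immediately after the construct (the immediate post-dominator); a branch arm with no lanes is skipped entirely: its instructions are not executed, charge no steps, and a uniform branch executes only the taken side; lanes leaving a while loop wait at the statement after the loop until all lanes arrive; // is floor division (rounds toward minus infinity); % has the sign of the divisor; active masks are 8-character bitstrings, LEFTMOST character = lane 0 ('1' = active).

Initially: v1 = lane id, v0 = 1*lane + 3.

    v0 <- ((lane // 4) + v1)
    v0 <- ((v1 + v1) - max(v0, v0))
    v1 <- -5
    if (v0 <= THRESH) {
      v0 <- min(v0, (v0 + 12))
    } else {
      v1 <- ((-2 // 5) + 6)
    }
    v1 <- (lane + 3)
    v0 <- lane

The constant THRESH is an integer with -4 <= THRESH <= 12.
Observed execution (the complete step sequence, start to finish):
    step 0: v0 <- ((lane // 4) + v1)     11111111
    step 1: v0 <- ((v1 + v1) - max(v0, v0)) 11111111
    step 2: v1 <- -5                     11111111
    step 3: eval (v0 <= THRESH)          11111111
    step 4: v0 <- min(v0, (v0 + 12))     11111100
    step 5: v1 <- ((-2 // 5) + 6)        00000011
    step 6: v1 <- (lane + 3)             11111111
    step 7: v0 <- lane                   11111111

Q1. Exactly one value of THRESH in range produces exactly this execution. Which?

Answer: THRESH = 4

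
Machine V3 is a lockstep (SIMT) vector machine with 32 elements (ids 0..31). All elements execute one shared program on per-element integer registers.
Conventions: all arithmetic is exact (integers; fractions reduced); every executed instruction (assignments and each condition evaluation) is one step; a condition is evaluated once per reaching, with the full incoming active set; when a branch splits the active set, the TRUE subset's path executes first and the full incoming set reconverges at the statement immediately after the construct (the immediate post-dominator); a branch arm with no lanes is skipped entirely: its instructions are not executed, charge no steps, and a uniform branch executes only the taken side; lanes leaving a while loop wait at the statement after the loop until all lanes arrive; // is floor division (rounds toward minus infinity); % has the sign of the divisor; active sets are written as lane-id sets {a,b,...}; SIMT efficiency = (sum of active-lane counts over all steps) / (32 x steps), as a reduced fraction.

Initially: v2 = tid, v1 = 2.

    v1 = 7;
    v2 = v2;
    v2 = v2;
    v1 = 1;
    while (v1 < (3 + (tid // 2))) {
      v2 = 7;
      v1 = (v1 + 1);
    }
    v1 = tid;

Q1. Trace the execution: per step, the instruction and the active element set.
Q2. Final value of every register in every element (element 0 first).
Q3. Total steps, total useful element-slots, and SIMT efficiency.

step 0: v1 <- 7                      {0,1,2,3,4,5,6,7,8,9,10,11,12,13,14,15,16,17,18,19,20,21,22,23,24,25,26,27,28,29,30,31}
step 1: v2 <- v2                     {0,1,2,3,4,5,6,7,8,9,10,11,12,13,14,15,16,17,18,19,20,21,22,23,24,25,26,27,28,29,30,31}
step 2: v2 <- v2                     {0,1,2,3,4,5,6,7,8,9,10,11,12,13,14,15,16,17,18,19,20,21,22,23,24,25,26,27,28,29,30,31}
step 3: v1 <- 1                      {0,1,2,3,4,5,6,7,8,9,10,11,12,13,14,15,16,17,18,19,20,21,22,23,24,25,26,27,28,29,30,31}
step 4: eval (v1 < (3 + (tid // 2))) {0,1,2,3,4,5,6,7,8,9,10,11,12,13,14,15,16,17,18,19,20,21,22,23,24,25,26,27,28,29,30,31}
step 5: v2 <- 7                      {0,1,2,3,4,5,6,7,8,9,10,11,12,13,14,15,16,17,18,19,20,21,22,23,24,25,26,27,28,29,30,31}
step 6: v1 <- (v1 + 1)               {0,1,2,3,4,5,6,7,8,9,10,11,12,13,14,15,16,17,18,19,20,21,22,23,24,25,26,27,28,29,30,31}
step 7: eval (v1 < (3 + (tid // 2))) {0,1,2,3,4,5,6,7,8,9,10,11,12,13,14,15,16,17,18,19,20,21,22,23,24,25,26,27,28,29,30,31}
step 8: v2 <- 7                      {0,1,2,3,4,5,6,7,8,9,10,11,12,13,14,15,16,17,18,19,20,21,22,23,24,25,26,27,28,29,30,31}
step 9: v1 <- (v1 + 1)               {0,1,2,3,4,5,6,7,8,9,10,11,12,13,14,15,16,17,18,19,20,21,22,23,24,25,26,27,28,29,30,31}
step 10: eval (v1 < (3 + (tid // 2))) {0,1,2,3,4,5,6,7,8,9,10,11,12,13,14,15,16,17,18,19,20,21,22,23,24,25,26,27,28,29,30,31}
step 11: v2 <- 7                      {2,3,4,5,6,7,8,9,10,11,12,13,14,15,16,17,18,19,20,21,22,23,24,25,26,27,28,29,30,31}
step 12: v1 <- (v1 + 1)               {2,3,4,5,6,7,8,9,10,11,12,13,14,15,16,17,18,19,20,21,22,23,24,25,26,27,28,29,30,31}
step 13: eval (v1 < (3 + (tid // 2))) {2,3,4,5,6,7,8,9,10,11,12,13,14,15,16,17,18,19,20,21,22,23,24,25,26,27,28,29,30,31}
step 14: v2 <- 7                      {4,5,6,7,8,9,10,11,12,13,14,15,16,17,18,19,20,21,22,23,24,25,26,27,28,29,30,31}
step 15: v1 <- (v1 + 1)               {4,5,6,7,8,9,10,11,12,13,14,15,16,17,18,19,20,21,22,23,24,25,26,27,28,29,30,31}
step 16: eval (v1 < (3 + (tid // 2))) {4,5,6,7,8,9,10,11,12,13,14,15,16,17,18,19,20,21,22,23,24,25,26,27,28,29,30,31}
step 17: v2 <- 7                      {6,7,8,9,10,11,12,13,14,15,16,17,18,19,20,21,22,23,24,25,26,27,28,29,30,31}
step 18: v1 <- (v1 + 1)               {6,7,8,9,10,11,12,13,14,15,16,17,18,19,20,21,22,23,24,25,26,27,28,29,30,31}
step 19: eval (v1 < (3 + (tid // 2))) {6,7,8,9,10,11,12,13,14,15,16,17,18,19,20,21,22,23,24,25,26,27,28,29,30,31}
step 20: v2 <- 7                      {8,9,10,11,12,13,14,15,16,17,18,19,20,21,22,23,24,25,26,27,28,29,30,31}
step 21: v1 <- (v1 + 1)               {8,9,10,11,12,13,14,15,16,17,18,19,20,21,22,23,24,25,26,27,28,29,30,31}
step 22: eval (v1 < (3 + (tid // 2))) {8,9,10,11,12,13,14,15,16,17,18,19,20,21,22,23,24,25,26,27,28,29,30,31}
step 23: v2 <- 7                      {10,11,12,13,14,15,16,17,18,19,20,21,22,23,24,25,26,27,28,29,30,31}
step 24: v1 <- (v1 + 1)               {10,11,12,13,14,15,16,17,18,19,20,21,22,23,24,25,26,27,28,29,30,31}
step 25: eval (v1 < (3 + (tid // 2))) {10,11,12,13,14,15,16,17,18,19,20,21,22,23,24,25,26,27,28,29,30,31}
step 26: v2 <- 7                      {12,13,14,15,16,17,18,19,20,21,22,23,24,25,26,27,28,29,30,31}
step 27: v1 <- (v1 + 1)               {12,13,14,15,16,17,18,19,20,21,22,23,24,25,26,27,28,29,30,31}
step 28: eval (v1 < (3 + (tid // 2))) {12,13,14,15,16,17,18,19,20,21,22,23,24,25,26,27,28,29,30,31}
step 29: v2 <- 7                      {14,15,16,17,18,19,20,21,22,23,24,25,26,27,28,29,30,31}
step 30: v1 <- (v1 + 1)               {14,15,16,17,18,19,20,21,22,23,24,25,26,27,28,29,30,31}
step 31: eval (v1 < (3 + (tid // 2))) {14,15,16,17,18,19,20,21,22,23,24,25,26,27,28,29,30,31}
step 32: v2 <- 7                      {16,17,18,19,20,21,22,23,24,25,26,27,28,29,30,31}
step 33: v1 <- (v1 + 1)               {16,17,18,19,20,21,22,23,24,25,26,27,28,29,30,31}
step 34: eval (v1 < (3 + (tid // 2))) {16,17,18,19,20,21,22,23,24,25,26,27,28,29,30,31}
step 35: v2 <- 7                      {18,19,20,21,22,23,24,25,26,27,28,29,30,31}
step 36: v1 <- (v1 + 1)               {18,19,20,21,22,23,24,25,26,27,28,29,30,31}
step 37: eval (v1 < (3 + (tid // 2))) {18,19,20,21,22,23,24,25,26,27,28,29,30,31}
step 38: v2 <- 7                      {20,21,22,23,24,25,26,27,28,29,30,31}
step 39: v1 <- (v1 + 1)               {20,21,22,23,24,25,26,27,28,29,30,31}
step 40: eval (v1 < (3 + (tid // 2))) {20,21,22,23,24,25,26,27,28,29,30,31}
step 41: v2 <- 7                      {22,23,24,25,26,27,28,29,30,31}
step 42: v1 <- (v1 + 1)               {22,23,24,25,26,27,28,29,30,31}
step 43: eval (v1 < (3 + (tid // 2))) {22,23,24,25,26,27,28,29,30,31}
step 44: v2 <- 7                      {24,25,26,27,28,29,30,31}
step 45: v1 <- (v1 + 1)               {24,25,26,27,28,29,30,31}
step 46: eval (v1 < (3 + (tid // 2))) {24,25,26,27,28,29,30,31}
step 47: v2 <- 7                      {26,27,28,29,30,31}
step 48: v1 <- (v1 + 1)               {26,27,28,29,30,31}
step 49: eval (v1 < (3 + (tid // 2))) {26,27,28,29,30,31}
step 50: v2 <- 7                      {28,29,30,31}
step 51: v1 <- (v1 + 1)               {28,29,30,31}
step 52: eval (v1 < (3 + (tid // 2))) {28,29,30,31}
step 53: v2 <- 7                      {30,31}
step 54: v1 <- (v1 + 1)               {30,31}
step 55: eval (v1 < (3 + (tid // 2))) {30,31}
step 56: v1 <- tid                    {0,1,2,3,4,5,6,7,8,9,10,11,12,13,14,15,16,17,18,19,20,21,22,23,24,25,26,27,28,29,30,31}

Answer: 57 steps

v2: 7,7,7,7,7,7,7,7,7,7,7,7,7,7,7,7,7,7,7,7,7,7,7,7,7,7,7,7,7,7,7,7
v1: 0,1,2,3,4,5,6,7,8,9,10,11,12,13,14,15,16,17,18,19,20,21,22,23,24,25,26,27,28,29,30,31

steps = 57; useful = 1104; efficiency = 1104/1824 = 23/38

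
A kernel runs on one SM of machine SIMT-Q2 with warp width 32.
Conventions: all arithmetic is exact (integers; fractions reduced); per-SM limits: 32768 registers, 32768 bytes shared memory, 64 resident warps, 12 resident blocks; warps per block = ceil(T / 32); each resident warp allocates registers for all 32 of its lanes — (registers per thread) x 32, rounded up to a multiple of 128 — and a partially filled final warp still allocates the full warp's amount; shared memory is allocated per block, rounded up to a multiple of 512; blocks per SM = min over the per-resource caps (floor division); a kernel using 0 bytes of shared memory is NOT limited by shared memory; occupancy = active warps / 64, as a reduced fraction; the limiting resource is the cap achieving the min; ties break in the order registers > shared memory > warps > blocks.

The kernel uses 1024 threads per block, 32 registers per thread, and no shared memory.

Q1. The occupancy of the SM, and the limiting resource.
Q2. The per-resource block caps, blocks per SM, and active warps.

Answer: occupancy 1/2, limited by registers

registers: 1 block
shared memory: no limit (kernel uses none)
warps: 2 blocks
blocks: 12 blocks

Answer: 1 block, 32 active warps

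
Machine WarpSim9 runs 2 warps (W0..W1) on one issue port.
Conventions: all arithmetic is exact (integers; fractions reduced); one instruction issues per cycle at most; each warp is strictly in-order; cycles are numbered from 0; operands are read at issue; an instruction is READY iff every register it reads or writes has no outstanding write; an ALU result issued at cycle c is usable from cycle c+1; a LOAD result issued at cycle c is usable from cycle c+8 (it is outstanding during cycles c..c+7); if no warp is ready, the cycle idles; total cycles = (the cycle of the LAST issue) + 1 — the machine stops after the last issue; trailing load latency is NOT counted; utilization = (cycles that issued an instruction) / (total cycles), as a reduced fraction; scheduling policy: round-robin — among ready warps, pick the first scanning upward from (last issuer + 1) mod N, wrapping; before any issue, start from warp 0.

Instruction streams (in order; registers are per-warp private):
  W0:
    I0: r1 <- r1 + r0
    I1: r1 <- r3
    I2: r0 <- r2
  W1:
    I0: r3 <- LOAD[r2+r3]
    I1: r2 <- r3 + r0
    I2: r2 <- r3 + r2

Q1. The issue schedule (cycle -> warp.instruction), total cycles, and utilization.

cycle 0: W0.I0
cycle 1: W1.I0
cycle 2: W0.I1
cycle 3: W0.I2
cycle 4: idle
cycle 5: idle
cycle 6: idle
cycle 7: idle
cycle 8: idle
cycle 9: W1.I1
cycle 10: W1.I2

Answer: 11 cycles, utilization 6/11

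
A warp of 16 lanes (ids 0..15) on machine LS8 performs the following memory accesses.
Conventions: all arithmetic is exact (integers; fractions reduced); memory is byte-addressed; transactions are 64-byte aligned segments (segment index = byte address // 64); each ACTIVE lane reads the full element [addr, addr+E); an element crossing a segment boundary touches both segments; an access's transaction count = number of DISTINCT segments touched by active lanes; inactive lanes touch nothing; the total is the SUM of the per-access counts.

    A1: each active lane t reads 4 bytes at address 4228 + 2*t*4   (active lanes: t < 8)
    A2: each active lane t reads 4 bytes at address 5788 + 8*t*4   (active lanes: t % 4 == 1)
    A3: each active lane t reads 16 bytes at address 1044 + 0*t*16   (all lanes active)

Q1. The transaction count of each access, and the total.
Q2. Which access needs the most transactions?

A1: 1 transaction
A2: 4 transactions
A3: 1 transaction

Answer: 1,4,1; total 6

Answer: A2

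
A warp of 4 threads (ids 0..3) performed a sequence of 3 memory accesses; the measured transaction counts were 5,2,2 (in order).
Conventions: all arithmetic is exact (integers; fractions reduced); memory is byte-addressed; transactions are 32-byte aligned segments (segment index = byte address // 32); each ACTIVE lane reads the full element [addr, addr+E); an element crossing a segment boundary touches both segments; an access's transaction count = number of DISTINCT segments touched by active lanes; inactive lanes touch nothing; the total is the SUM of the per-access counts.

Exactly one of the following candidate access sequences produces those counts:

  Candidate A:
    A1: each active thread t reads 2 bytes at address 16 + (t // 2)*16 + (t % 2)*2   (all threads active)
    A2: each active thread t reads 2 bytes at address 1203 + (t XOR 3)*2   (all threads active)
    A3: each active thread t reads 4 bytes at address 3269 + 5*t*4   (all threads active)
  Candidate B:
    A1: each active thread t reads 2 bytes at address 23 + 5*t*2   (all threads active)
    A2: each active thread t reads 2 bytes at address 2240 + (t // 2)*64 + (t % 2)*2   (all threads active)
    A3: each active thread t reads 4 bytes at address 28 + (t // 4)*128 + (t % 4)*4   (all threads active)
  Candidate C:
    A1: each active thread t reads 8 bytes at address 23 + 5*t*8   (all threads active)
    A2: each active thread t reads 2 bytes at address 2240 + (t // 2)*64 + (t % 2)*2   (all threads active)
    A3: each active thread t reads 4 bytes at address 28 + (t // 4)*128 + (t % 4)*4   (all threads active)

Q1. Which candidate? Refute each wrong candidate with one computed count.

A: A1 gives 2 transactions, not 5
B: A1 gives 2 transactions, not 5
C: all counts match (5,2,2)

Answer: C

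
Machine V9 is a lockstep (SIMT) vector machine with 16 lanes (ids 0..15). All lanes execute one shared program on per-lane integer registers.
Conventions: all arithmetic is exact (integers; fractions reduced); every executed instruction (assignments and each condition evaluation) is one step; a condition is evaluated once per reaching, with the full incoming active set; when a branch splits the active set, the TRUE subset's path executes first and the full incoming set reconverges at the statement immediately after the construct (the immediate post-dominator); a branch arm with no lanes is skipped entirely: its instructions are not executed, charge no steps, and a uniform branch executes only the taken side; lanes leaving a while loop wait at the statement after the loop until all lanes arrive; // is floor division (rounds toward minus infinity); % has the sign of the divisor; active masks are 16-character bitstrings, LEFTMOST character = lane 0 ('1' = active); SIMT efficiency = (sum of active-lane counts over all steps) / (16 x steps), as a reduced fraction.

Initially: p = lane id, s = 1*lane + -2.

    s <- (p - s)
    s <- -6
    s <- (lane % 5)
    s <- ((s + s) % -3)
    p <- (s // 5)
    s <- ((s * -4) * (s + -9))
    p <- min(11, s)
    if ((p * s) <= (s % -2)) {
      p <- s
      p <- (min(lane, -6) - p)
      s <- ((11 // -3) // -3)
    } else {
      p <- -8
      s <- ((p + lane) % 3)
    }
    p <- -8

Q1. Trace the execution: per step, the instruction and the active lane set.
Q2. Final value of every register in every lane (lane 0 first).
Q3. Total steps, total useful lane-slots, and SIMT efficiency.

step 0: s <- (p - s)                 1111111111111111
step 1: s <- -6                      1111111111111111
step 2: s <- (lane % 5)              1111111111111111
step 3: s <- ((s + s) % -3)          1111111111111111
step 4: p <- (s // 5)                1111111111111111
step 5: s <- ((s * -4) * (s + -9))   1111111111111111
step 6: p <- min(11, s)              1111111111111111
step 7: eval ((p * s) <= (s % -2))   1111111111111111
step 8: p <- s                       1001010010100101
step 9: p <- (min(lane, -6) - p)     1001010010100101
step 10: s <- ((11 // -3) // -3)      1001010010100101
step 11: p <- -8                      0110101101011010
step 12: s <- ((p + lane) % 3)        0110101101011010
step 13: p <- -8                      1111111111111111

Answer: 14 steps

p: -8,-8,-8,-8,-8,-8,-8,-8,-8,-8,-8,-8,-8,-8,-8,-8
s: 1,2,0,1,2,1,1,2,1,1,1,0,1,1,0,1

steps = 14; useful = 183; efficiency = 183/224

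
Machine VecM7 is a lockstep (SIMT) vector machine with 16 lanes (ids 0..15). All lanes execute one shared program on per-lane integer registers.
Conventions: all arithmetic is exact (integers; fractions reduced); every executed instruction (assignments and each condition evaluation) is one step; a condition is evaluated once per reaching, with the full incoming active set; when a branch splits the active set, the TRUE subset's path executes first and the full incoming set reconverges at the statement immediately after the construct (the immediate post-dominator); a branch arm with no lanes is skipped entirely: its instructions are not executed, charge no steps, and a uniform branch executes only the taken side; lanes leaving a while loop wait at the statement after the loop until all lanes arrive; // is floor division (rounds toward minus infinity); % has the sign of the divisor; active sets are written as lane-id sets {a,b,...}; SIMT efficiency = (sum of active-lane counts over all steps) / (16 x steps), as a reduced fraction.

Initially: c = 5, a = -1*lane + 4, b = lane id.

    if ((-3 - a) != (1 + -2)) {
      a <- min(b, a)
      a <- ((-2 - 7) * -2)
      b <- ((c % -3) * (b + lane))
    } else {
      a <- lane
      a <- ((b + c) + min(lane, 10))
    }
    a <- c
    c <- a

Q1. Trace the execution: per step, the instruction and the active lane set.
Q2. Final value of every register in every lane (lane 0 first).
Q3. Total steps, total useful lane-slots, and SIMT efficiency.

step 0: eval ((-3 - a) != (1 + -2))  {0,1,2,3,4,5,6,7,8,9,10,11,12,13,14,15}
step 1: a <- min(b, a)               {0,1,2,3,4,5,7,8,9,10,11,12,13,14,15}
step 2: a <- ((-2 - 7) * -2)         {0,1,2,3,4,5,7,8,9,10,11,12,13,14,15}
step 3: b <- ((c % -3) * (b + lane)) {0,1,2,3,4,5,7,8,9,10,11,12,13,14,15}
step 4: a <- lane                    {6}
step 5: a <- ((b + c) + min(lane, 10)) {6}
step 6: a <- c                       {0,1,2,3,4,5,6,7,8,9,10,11,12,13,14,15}
step 7: c <- a                       {0,1,2,3,4,5,6,7,8,9,10,11,12,13,14,15}

Answer: 8 steps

c: 5,5,5,5,5,5,5,5,5,5,5,5,5,5,5,5
a: 5,5,5,5,5,5,5,5,5,5,5,5,5,5,5,5
b: 0,-2,-4,-6,-8,-10,6,-14,-16,-18,-20,-22,-24,-26,-28,-30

steps = 8; useful = 95; efficiency = 95/128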